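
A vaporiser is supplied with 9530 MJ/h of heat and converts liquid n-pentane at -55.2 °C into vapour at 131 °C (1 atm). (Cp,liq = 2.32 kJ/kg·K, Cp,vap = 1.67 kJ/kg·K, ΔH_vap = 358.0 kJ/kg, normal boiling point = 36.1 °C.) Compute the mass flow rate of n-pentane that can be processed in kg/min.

ṁ = 218 kg/min

Δh = 2.32×(36.1−-55.2) + 358.0 + 1.67×(131−36.1) = 728.3 kJ/kg
Q = 9530 MJ/h = 2647.2 kJ/s = 158830 kJ/min
ṁ = Q/Δh = 158830 / 728.3 = 218.09 kg/min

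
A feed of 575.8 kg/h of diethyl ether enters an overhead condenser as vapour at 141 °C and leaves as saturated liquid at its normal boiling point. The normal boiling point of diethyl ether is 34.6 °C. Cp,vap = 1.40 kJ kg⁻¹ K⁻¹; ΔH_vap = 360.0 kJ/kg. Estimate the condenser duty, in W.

vapour 141→34.6 °C: -148.96 kJ/kg
condensation at 34.6 °C: -360 kJ/kg
Δh = -148.96 + -360 = -508.96 kJ/kg
Q = ṁ·Δh = 575.8 kg/h × -508.96 kJ/kg = -293060 kJ/h
|Q| = 81.405 kW = 81405 W

Q_c = 81400 W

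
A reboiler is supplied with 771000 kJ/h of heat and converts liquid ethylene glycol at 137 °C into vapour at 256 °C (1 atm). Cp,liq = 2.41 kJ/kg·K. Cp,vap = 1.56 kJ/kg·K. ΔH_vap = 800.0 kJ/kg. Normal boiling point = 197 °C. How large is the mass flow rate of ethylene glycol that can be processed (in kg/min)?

ṁ = 12.4 kg/min

Δh = 2.41×(197−137) + 800.0 + 1.56×(256−197) = 1036.6 kJ/kg
Q = 771000 kJ/h = 214.17 kJ/s = 12850 kJ/min
ṁ = Q/Δh = 12850 / 1036.6 = 12.396 kg/min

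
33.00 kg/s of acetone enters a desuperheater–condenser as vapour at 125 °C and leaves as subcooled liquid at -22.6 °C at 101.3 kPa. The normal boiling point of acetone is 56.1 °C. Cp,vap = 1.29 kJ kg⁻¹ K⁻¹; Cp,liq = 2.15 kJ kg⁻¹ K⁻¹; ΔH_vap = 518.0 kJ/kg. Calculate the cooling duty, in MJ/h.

vapour 125→56.1 °C: -88.881 kJ/kg
condensation at 56.1 °C: -518 kJ/kg
liquid 56.1→-22.6 °C: -169.21 kJ/kg
Δh = -88.881 + -518 + -169.21 = -776.09 kJ/kg
Q = ṁ·Δh = 33.00 kg/s × -776.09 kJ/kg = -25611 kJ/s
|Q| = 25611 kW = 92199 MJ/h

Q_c = 92200 MJ/h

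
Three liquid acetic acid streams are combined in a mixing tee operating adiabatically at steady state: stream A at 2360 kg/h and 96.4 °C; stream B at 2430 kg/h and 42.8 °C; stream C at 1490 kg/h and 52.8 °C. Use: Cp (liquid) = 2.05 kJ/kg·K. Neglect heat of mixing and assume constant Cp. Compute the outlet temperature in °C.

T_out = 65.3 °C

Energy balance with Q = 0: Σ ṁᵢCp,ᵢ(T_out − Tᵢ) = 0
Σ ṁᵢCp,ᵢTᵢ = 2360×2.05×96.4 + 2430×2.05×42.8 + 1490×2.05×52.8 = 840870
Σ ṁᵢCp,ᵢ = 2360×2.05 + 2430×2.05 + 1490×2.05 = 12874
T_out = 840870 / 12874 = 65.315 °C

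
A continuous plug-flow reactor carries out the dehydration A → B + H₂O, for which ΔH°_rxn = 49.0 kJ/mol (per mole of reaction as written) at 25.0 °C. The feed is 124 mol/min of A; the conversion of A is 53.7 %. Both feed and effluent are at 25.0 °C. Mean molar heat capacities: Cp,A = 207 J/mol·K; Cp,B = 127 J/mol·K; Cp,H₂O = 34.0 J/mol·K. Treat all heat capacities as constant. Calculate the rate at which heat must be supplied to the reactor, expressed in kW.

Q_in = 54.4 kW

Extent of reaction ξ = 0.537 × 124 = 66.588 mol/min
Reaction term: ξ·ΔH°_rxn = 66.588 × 49.0 = 3262.8 kJ/min
Q = ΔH = 3262.8 kJ/min = 54.38 kW
Heat supplied = 54.38 kW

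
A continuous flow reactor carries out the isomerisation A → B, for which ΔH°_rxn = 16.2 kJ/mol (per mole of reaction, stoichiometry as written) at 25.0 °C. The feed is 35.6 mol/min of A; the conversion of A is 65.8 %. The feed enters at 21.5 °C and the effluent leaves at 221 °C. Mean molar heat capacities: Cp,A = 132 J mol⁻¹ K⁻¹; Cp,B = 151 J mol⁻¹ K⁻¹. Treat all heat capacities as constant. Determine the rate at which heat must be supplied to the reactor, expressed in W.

Extent of reaction ξ = 0.658 × 35.6 = 23.425 mol/min
Reaction term: ξ·ΔH°_rxn = 23.425 × 16.2 = 379.48 kJ/min
Sensible, feed 21.5→25 °C: 16.447 kJ/min
Outlet flows (mol/min): A 12.175, B 23.425
Sensible, products 25→221 °C: 1008.3 kJ/min
Q = ΔH = 1404.2 kJ/min = 23.403 kW
Heat supplied = 23403 W

Q_in = 23400 W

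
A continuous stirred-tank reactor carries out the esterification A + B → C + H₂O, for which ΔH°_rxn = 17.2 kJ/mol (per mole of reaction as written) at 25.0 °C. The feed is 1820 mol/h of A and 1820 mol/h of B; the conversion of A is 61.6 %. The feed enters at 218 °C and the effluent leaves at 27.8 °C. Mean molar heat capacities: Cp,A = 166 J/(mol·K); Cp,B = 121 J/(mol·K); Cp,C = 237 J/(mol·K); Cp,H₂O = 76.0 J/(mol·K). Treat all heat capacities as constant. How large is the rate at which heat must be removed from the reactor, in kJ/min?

Extent of reaction ξ = 0.616 × 1820 = 1121.1 mol/h
Reaction term: ξ·ΔH°_rxn = 1121.1 × 17.2 = 19283 kJ/h
Sensible, feed 218→25 °C: -100810 kJ/h
Outlet flows (mol/h): A 698.88, B 698.88, C 1121.1, H₂O 1121.1
Sensible, products 25→27.8 °C: 1544.2 kJ/h
Q = ΔH = -79984 kJ/h = -22.218 kW
Heat removed = 1333.1 kJ/min

Q_out = 1330 kJ/min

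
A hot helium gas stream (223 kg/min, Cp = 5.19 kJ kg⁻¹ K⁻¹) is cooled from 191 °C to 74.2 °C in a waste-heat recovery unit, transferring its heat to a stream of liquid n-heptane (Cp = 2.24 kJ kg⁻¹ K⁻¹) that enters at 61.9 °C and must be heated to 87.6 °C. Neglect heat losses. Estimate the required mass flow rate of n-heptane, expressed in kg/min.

ṁ_c = 2350 kg/min

Heat released by hot stream: Q = 223 × 5.19 × (191 − 74.2) = 135180 kJ/min
Energy balance on cold side (adiabatic exchanger): Q = ṁ_c·Cp_c·(T_c,out − T_c,in)
ṁ_c = 135180 / [2.24 × (87.6 − 61.9)] = 2348.2 kg/min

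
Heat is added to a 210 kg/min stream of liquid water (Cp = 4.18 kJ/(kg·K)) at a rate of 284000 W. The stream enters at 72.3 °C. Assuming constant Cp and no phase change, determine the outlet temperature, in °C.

T_out = 91.7 °C

Q = 284000 W = 17040 kJ/min
ΔT = Q/(ṁ·Cp) = 17040/(210×4.18) = 19.412 K
T_out = 72.3 + 19.412 = 91.712 °C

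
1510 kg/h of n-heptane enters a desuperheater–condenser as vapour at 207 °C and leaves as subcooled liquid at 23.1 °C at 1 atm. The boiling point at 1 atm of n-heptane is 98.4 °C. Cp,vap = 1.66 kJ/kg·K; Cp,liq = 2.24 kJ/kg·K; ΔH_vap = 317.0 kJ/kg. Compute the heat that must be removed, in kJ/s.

vapour 207→98.4 °C: -180.28 kJ/kg
condensation at 98.4 °C: -317 kJ/kg
liquid 98.4→23.1 °C: -168.67 kJ/kg
Δh = -180.28 + -317 + -168.67 = -665.95 kJ/kg
Q = ṁ·Δh = 1510 kg/h × -665.95 kJ/kg = -1.0056e+06 kJ/h
|Q| = 279.33 kW

Q_c = 279 kJ/s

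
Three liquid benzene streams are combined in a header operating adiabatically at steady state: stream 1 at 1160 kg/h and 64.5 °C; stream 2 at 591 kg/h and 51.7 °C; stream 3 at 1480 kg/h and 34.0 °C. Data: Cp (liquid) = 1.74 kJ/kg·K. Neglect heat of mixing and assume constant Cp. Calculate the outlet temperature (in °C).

Adiabatic, steady state ⇒ Σ ṁᵢCp,ᵢ(T_out − Tᵢ) = 0
T_out = Σ ṁᵢCp,ᵢTᵢ / Σ ṁᵢCp,ᵢ
      = 270910 / 5621.9 = 48.188 °C

T_out = 48.2 °C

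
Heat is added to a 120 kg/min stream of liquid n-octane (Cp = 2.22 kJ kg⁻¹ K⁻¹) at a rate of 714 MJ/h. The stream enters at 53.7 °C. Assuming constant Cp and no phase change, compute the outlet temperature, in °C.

Q = 714 MJ/h = 11900 kJ/min
ΔT = Q/(ṁ·Cp) = 11900/(120×2.22) = 44.67 K
T_out = 53.7 + 44.67 = 98.37 °C

T_out = 98.4 °C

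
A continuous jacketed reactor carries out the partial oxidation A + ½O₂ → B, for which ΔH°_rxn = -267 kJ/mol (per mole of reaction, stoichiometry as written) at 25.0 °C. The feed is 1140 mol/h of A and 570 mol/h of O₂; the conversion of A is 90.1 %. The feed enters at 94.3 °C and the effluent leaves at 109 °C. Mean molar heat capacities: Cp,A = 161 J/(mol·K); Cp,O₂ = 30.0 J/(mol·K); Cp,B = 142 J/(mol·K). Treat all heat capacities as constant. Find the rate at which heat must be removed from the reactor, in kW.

Extent of reaction ξ = 0.901 × 1140 = 1027.1 mol/h
Reaction term: ξ·ΔH°_rxn = 1027.1 × -267 = -274250 kJ/h
Sensible, feed 94.3→25 °C: -13904 kJ/h
Outlet flows (mol/h): A 112.86, O₂ 56.43, B 1027.1
Sensible, products 25→109 °C: 13920 kJ/h
Q = ΔH = -274230 kJ/h = -76.175 kW
Heat removed = 76.175 kW

Q_out = 76.2 kW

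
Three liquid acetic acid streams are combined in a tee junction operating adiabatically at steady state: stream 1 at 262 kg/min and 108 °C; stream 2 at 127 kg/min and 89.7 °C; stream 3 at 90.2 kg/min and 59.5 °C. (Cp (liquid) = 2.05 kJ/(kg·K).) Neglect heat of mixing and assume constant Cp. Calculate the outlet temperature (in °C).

T_out = 94.0 °C

No heat crosses the boundary, so H_out = H_in.
Σ ṁᵢCp,ᵢTᵢ = 262×2.05×108 + 127×2.05×89.7 + 90.2×2.05×59.5 = 92362
Σ ṁᵢCp,ᵢ = 262×2.05 + 127×2.05 + 90.2×2.05 = 982.36
T_out = 92362 / 982.36 = 94.021 °C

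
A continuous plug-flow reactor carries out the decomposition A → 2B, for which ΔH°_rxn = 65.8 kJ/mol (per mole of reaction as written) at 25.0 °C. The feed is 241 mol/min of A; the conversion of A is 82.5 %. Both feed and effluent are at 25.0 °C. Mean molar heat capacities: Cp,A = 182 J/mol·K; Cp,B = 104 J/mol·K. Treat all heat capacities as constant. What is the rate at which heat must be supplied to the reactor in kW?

Extent of reaction ξ = 0.825 × 241 = 198.82 mol/min
Reaction term: ξ·ΔH°_rxn = 198.82 × 65.8 = 13083 kJ/min
Q = ΔH = 13083 kJ/min = 218.04 kW
Heat supplied = 218.04 kW

Q_in = 218 kW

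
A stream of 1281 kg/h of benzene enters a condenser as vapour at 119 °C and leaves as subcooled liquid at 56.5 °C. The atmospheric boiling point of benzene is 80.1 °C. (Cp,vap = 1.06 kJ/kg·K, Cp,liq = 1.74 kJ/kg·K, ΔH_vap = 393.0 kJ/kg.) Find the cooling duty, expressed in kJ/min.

vapour 119→80.1 °C: -41.234 kJ/kg
condensation at 80.1 °C: -393 kJ/kg
liquid 80.1→56.5 °C: -41.064 kJ/kg
Δh = -41.234 + -393 + -41.064 = -475.3 kJ/kg
Q = ṁ·Δh = 1281 kg/h × -475.3 kJ/kg = -608860 kJ/h
|Q| = 169.13 kW = 10148 kJ/min

Q_c = 10100 kJ/min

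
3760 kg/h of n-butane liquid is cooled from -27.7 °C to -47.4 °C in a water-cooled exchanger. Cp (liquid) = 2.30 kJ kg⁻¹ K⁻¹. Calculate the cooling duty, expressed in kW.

Q_c = 47.3 kW

Q = ṁ·Cp·ΔT = 3760 × 2.30 × (-47.4 − -27.7) = -170370 kJ/h
Converting: 170370 / 3600 s = 47.324 kW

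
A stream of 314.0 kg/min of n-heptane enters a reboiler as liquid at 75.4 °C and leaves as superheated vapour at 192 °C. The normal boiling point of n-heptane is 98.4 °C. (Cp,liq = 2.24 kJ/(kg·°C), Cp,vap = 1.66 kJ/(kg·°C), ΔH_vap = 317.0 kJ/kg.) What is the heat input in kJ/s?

Q = 2740 kJ/s

liquid 75.4→98.4 °C: 51.52 kJ/kg
vaporisation at 98.4 °C: 317 kJ/kg
vapour 98.4→192 °C: 155.38 kJ/kg
Δh = 51.52 + 317 + 155.38 = 523.9 kJ/kg
Q = ṁ·Δh = 314.0 kg/min × 523.9 kJ/kg = 164500 kJ/min
|Q| = 2741.7 kW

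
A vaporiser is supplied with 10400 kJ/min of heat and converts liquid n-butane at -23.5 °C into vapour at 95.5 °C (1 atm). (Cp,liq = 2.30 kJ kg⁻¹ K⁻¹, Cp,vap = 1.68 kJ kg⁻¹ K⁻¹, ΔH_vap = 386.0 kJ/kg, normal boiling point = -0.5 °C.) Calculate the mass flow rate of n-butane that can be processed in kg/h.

Δh = 2.30×(-0.5−-23.5) + 386.0 + 1.68×(95.5−-0.5) = 600.18 kJ/kg
Q = 10400 kJ/min = 173.33 kJ/s = 624000 kJ/h
ṁ = Q/Δh = 624000 / 600.18 = 1039.7 kg/h

ṁ = 1040 kg/h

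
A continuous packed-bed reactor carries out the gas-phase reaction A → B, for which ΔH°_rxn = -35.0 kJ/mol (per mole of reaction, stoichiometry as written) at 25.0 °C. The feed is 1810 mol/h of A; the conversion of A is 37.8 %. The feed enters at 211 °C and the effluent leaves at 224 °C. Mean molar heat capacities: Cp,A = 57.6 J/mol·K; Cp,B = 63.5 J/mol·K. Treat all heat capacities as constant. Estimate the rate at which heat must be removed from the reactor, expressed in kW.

Q_out = 6.05 kW

Extent of reaction ξ = 0.378 × 1810 = 684.18 mol/h
Reaction term: ξ·ΔH°_rxn = 684.18 × -35.0 = -23946 kJ/h
Sensible, feed 211→25 °C: -19392 kJ/h
Outlet flows (mol/h): A 1125.8, B 684.18
Sensible, products 25→224 °C: 21550 kJ/h
Q = ΔH = -21788 kJ/h = -6.0521 kW
Heat removed = 6.0521 kW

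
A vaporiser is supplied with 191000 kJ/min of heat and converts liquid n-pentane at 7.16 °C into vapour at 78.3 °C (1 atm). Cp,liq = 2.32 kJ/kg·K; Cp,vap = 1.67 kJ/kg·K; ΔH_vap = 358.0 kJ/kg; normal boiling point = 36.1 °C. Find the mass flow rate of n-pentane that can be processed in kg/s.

ṁ = 6.42 kg/s

Δh = 2.32×(36.1−7.16) + 358.0 + 1.67×(78.3−36.1) = 495.61 kJ/kg
Q = 191000 kJ/min = 3183.3 kJ/s = 3183.3 kJ/s
ṁ = Q/Δh = 3183.3 / 495.61 = 6.423 kg/s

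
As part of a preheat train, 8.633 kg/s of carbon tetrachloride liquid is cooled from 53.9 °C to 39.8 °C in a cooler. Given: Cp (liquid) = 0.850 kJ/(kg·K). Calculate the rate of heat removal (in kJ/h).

Q = ṁ·Cp·ΔT = 8.633 × 0.850 × (39.8 − 53.9) = -103.47 kJ/s
Cooling duty = 372480 kJ/h

Q_c = 372000 kJ/h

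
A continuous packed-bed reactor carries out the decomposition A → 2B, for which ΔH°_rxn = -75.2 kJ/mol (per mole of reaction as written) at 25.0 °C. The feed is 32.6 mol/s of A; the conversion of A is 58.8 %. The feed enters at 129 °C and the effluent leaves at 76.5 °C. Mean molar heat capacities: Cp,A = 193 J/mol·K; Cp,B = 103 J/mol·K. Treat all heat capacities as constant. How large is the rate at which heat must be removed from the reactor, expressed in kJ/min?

Q_out = 106000 kJ/min

Extent of reaction ξ = 0.588 × 32.6 = 19.169 mol/s
Reaction term: ξ·ΔH°_rxn = 19.169 × -75.2 = -1441.5 kJ/s
Sensible, feed 129→25 °C: -654.35 kJ/s
Outlet flows (mol/s): A 13.431, B 38.338
Sensible, products 25→76.5 °C: 336.86 kJ/s
Q = ΔH = -1759 kJ/s = -1759 kW
Heat removed = 105540 kJ/min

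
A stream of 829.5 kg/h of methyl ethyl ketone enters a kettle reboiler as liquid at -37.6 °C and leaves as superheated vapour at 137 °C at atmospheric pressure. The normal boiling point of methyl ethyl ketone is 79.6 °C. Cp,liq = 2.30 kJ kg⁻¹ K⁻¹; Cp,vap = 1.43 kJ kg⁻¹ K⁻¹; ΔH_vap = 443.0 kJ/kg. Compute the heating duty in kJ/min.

liquid -37.6→79.6 °C: 269.56 kJ/kg
vaporisation at 79.6 °C: 443 kJ/kg
vapour 79.6→137 °C: 82.082 kJ/kg
Δh = 269.56 + 443 + 82.082 = 794.64 kJ/kg
Q = ṁ·Δh = 829.5 kg/h × 794.64 kJ/kg = 659160 kJ/h
|Q| = 183.1 kW = 10986 kJ/min

Q = 11000 kJ/min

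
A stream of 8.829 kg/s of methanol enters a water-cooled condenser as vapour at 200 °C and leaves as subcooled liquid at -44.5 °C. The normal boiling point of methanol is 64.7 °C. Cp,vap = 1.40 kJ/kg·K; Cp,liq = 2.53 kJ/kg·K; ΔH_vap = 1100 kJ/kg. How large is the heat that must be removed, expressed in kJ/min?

vapour 200→64.7 °C: -189.42 kJ/kg
condensation at 64.7 °C: -1100 kJ/kg
liquid 64.7→-44.5 °C: -276.28 kJ/kg
Δh = -189.42 + -1100 + -276.28 = -1565.7 kJ/kg
Q = ṁ·Δh = 8.829 kg/s × -1565.7 kJ/kg = -13824 kJ/s
|Q| = 13824 kW = 829410 kJ/min

Q_c = 829000 kJ/min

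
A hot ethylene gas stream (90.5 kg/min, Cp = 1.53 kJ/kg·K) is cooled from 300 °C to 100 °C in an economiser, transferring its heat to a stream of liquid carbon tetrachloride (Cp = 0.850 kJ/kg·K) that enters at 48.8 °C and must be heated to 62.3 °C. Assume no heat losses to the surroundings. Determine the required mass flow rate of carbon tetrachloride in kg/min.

ṁ_c = 2410 kg/min

Heat released by hot stream: Q = 90.5 × 1.53 × (300 − 100) = 27693 kJ/min
Energy balance on cold side (adiabatic exchanger): Q = ṁ_c·Cp_c·(T_c,out − T_c,in)
ṁ_c = 27693 / [0.850 × (62.3 − 48.8)] = 2413.3 kg/min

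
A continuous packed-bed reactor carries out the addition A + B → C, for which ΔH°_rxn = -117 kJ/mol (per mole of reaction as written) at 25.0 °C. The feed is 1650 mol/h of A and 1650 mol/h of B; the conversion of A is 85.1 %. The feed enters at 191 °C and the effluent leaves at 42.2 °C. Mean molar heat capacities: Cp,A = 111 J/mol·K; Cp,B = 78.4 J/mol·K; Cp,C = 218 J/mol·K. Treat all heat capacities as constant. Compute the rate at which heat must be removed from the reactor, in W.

Extent of reaction ξ = 0.851 × 1650 = 1404.1 mol/h
Reaction term: ξ·ΔH°_rxn = 1404.1 × -117 = -164290 kJ/h
Sensible, feed 191→25 °C: -51877 kJ/h
Outlet flows (mol/h): A 245.85, B 245.85, C 1404.1
Sensible, products 25→42.2 °C: 6065.9 kJ/h
Q = ΔH = -210100 kJ/h = -58.36 kW
Heat removed = 58360 W

Q_out = 58400 W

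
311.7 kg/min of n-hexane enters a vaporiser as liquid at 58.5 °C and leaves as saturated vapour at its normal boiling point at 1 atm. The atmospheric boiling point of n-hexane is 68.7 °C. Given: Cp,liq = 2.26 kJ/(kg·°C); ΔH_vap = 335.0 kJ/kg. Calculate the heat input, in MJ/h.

liquid 58.5→68.7 °C: 23.052 kJ/kg
vaporisation at 68.7 °C: 335 kJ/kg
Δh = 23.052 + 335 = 358.05 kJ/kg
Q = ṁ·Δh = 311.7 kg/min × 358.05 kJ/kg = 111600 kJ/min
|Q| = 1860.1 kW = 6696.3 MJ/h

Q = 6700 MJ/h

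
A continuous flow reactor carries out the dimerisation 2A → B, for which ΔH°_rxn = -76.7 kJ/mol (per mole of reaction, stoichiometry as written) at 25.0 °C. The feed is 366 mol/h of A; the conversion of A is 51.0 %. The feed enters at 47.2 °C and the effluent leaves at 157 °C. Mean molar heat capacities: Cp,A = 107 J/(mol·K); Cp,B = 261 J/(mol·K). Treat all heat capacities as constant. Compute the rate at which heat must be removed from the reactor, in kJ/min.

Q_out = 38.0 kJ/min

Extent of reaction ξ = 0.510 × 366 / 2 = 93.33 mol/h
Reaction term: ξ·ΔH°_rxn = 93.33 × -76.7 = -7158.4 kJ/h
Sensible, feed 47.2→25 °C: -869.4 kJ/h
Outlet flows (mol/h): A 179.34, B 93.33
Sensible, products 25→157 °C: 5748.4 kJ/h
Q = ΔH = -2279.4 kJ/h = -0.63317 kW
Heat removed = 37.99 kJ/min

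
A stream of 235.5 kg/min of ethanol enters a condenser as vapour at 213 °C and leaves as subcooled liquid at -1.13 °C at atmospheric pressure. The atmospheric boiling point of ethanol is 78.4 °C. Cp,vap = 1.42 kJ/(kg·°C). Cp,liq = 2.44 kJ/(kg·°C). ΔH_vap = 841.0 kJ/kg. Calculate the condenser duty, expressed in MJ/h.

vapour 213→78.4 °C: -191.13 kJ/kg
condensation at 78.4 °C: -841 kJ/kg
liquid 78.4→-1.13 °C: -194.05 kJ/kg
Δh = -191.13 + -841 + -194.05 = -1226.2 kJ/kg
Q = ṁ·Δh = 235.5 kg/min × -1226.2 kJ/kg = -288770 kJ/min
|Q| = 4812.8 kW = 17326 MJ/h

Q_c = 17300 MJ/h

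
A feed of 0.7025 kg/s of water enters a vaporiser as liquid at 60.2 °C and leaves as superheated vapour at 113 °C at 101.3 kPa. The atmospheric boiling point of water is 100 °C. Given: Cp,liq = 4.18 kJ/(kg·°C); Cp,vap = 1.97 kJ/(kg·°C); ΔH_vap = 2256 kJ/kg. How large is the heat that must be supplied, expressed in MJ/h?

Q = 6190 MJ/h

liquid 60.2→100 °C: 166.36 kJ/kg
vaporisation at 100 °C: 2256 kJ/kg
vapour 100→113 °C: 25.61 kJ/kg
Δh = 166.36 + 2256 + 25.61 = 2448 kJ/kg
Q = ṁ·Δh = 0.7025 kg/s × 2448 kJ/kg = 1719.7 kJ/s
|Q| = 1719.7 kW = 6190.9 MJ/h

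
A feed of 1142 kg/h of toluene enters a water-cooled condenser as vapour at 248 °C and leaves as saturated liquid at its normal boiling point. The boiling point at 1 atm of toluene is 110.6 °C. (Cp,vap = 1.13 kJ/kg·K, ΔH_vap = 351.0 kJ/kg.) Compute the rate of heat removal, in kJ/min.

Q_c = 9640 kJ/min

vapour 248→110.6 °C: -155.26 kJ/kg
condensation at 110.6 °C: -351 kJ/kg
Δh = -155.26 + -351 = -506.26 kJ/kg
Q = ṁ·Δh = 1142 kg/h × -506.26 kJ/kg = -578150 kJ/h
|Q| = 160.6 kW = 9635.9 kJ/min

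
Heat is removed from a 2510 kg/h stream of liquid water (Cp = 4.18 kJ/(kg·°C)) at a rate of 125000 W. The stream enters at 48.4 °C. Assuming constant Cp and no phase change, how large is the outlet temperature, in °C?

Q = 125000 W = 450000 kJ/h
ΔT = Q/(ṁ·Cp) = 450000/(2510×4.18) = 42.891 K
T_out = 48.4 − 42.891 = 5.5094 °C

T_out = 5.51 °C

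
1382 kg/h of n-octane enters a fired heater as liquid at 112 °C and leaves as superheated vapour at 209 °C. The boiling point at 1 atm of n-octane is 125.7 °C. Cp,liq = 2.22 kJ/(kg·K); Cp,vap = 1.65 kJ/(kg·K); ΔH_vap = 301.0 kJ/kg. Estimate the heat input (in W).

liquid 112→125.7 °C: 30.414 kJ/kg
vaporisation at 125.7 °C: 301 kJ/kg
vapour 125.7→209 °C: 137.44 kJ/kg
Δh = 30.414 + 301 + 137.44 = 468.86 kJ/kg
Q = ṁ·Δh = 1382 kg/h × 468.86 kJ/kg = 647960 kJ/h
|Q| = 179.99 kW = 179990 W

Q = 180000 W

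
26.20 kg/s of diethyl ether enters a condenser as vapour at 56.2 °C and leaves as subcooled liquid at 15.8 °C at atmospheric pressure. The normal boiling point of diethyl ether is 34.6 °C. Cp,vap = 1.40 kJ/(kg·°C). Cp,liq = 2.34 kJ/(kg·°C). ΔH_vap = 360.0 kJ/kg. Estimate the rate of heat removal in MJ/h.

Q_c = 41000 MJ/h

vapour 56.2→34.6 °C: -30.24 kJ/kg
condensation at 34.6 °C: -360 kJ/kg
liquid 34.6→15.8 °C: -43.992 kJ/kg
Δh = -30.24 + -360 + -43.992 = -434.23 kJ/kg
Q = ṁ·Δh = 26.20 kg/s × -434.23 kJ/kg = -11377 kJ/s
|Q| = 11377 kW = 40957 MJ/h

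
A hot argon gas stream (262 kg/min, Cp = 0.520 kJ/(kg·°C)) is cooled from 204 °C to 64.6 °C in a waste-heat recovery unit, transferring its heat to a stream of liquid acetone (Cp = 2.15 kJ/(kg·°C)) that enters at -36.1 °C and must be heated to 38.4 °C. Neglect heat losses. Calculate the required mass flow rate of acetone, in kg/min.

ṁ_c = 119 kg/min

Heat released by hot stream: Q = 262 × 0.520 × (204 − 64.6) = 18992 kJ/min
Energy balance on cold side (adiabatic exchanger): Q = ṁ_c·Cp_c·(T_c,out − T_c,in)
ṁ_c = 18992 / [2.15 × (38.4 − -36.1)] = 118.57 kg/min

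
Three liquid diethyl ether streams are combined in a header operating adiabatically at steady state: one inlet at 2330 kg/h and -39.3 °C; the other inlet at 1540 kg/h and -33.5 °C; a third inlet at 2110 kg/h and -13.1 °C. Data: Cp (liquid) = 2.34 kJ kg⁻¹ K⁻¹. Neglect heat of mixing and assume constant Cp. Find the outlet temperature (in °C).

T_out = -28.6 °C

No heat crosses the boundary, so H_out = H_in.
T_out = Σ ṁᵢCp,ᵢTᵢ / Σ ṁᵢCp,ᵢ
      = -399670 / 13993 = -28.562 °C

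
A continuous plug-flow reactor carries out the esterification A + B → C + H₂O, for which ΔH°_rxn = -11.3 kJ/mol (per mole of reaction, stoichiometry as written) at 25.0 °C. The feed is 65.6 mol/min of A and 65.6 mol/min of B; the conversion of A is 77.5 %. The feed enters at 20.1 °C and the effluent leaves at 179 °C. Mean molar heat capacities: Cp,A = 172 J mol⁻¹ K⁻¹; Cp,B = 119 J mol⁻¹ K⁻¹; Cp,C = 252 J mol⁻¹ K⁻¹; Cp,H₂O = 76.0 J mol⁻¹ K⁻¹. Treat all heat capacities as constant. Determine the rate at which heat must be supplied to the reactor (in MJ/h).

Q_in = 165 MJ/h

Extent of reaction ξ = 0.775 × 65.6 = 50.84 mol/min
Reaction term: ξ·ΔH°_rxn = 50.84 × -11.3 = -574.49 kJ/min
Sensible, feed 20.1→25 °C: 93.539 kJ/min
Outlet flows (mol/min): A 14.76, B 14.76, C 50.84, H₂O 50.84
Sensible, products 25→179 °C: 3229.5 kJ/min
Q = ΔH = 2748.5 kJ/min = 45.809 kW
Heat supplied = 164.91 MJ/h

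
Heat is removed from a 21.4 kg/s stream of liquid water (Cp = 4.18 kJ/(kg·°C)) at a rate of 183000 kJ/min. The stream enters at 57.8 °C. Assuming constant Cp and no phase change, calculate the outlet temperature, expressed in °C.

Q = 183000 kJ/min = 3050 kJ/s
ΔT = Q/(ṁ·Cp) = 3050/(21.4×4.18) = 34.096 K
T_out = 57.8 − 34.096 = 23.704 °C

T_out = 23.7 °C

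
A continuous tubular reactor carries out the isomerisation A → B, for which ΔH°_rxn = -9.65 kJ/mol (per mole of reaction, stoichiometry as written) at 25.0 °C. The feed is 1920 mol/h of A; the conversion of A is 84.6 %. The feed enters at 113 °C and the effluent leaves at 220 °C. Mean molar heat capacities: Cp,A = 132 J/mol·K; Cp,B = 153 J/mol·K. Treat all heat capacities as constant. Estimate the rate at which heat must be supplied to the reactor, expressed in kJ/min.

Extent of reaction ξ = 0.846 × 1920 = 1624.3 mol/h
Reaction term: ξ·ΔH°_rxn = 1624.3 × -9.65 = -15675 kJ/h
Sensible, feed 113→25 °C: -22303 kJ/h
Outlet flows (mol/h): A 295.68, B 1624.3
Sensible, products 25→220 °C: 56072 kJ/h
Q = ΔH = 18095 kJ/h = 5.0264 kW
Heat supplied = 301.58 kJ/min

Q_in = 302 kJ/min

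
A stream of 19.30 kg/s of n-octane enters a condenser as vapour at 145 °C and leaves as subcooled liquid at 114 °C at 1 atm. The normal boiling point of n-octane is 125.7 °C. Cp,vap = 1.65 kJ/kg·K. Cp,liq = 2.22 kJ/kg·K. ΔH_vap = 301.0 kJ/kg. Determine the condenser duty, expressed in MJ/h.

vapour 145→125.7 °C: -31.845 kJ/kg
condensation at 125.7 °C: -301 kJ/kg
liquid 125.7→114 °C: -25.974 kJ/kg
Δh = -31.845 + -301 + -25.974 = -358.82 kJ/kg
Q = ṁ·Δh = 19.30 kg/s × -358.82 kJ/kg = -6925.2 kJ/s
|Q| = 6925.2 kW = 24931 MJ/h

Q_c = 24900 MJ/h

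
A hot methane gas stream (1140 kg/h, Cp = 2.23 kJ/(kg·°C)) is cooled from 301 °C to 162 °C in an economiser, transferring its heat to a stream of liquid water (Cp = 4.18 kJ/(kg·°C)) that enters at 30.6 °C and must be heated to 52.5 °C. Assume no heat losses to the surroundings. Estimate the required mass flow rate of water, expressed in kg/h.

ṁ_c = 3860 kg/h

Heat released by hot stream: Q = 1140 × 2.23 × (301 − 162) = 353370 kJ/h
Energy balance on cold side (adiabatic exchanger): Q = ṁ_c·Cp_c·(T_c,out − T_c,in)
ṁ_c = 353370 / [4.18 × (52.5 − 30.6)] = 3860.1 kg/h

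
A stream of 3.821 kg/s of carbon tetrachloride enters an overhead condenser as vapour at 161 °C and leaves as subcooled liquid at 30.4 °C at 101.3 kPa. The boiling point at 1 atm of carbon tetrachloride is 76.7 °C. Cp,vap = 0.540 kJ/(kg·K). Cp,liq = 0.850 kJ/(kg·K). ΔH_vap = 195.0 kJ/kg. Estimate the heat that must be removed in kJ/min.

Q_c = 64200 kJ/min

vapour 161→76.7 °C: -45.522 kJ/kg
condensation at 76.7 °C: -195 kJ/kg
liquid 76.7→30.4 °C: -39.355 kJ/kg
Δh = -45.522 + -195 + -39.355 = -279.88 kJ/kg
Q = ṁ·Δh = 3.821 kg/s × -279.88 kJ/kg = -1069.4 kJ/s
|Q| = 1069.4 kW = 64165 kJ/min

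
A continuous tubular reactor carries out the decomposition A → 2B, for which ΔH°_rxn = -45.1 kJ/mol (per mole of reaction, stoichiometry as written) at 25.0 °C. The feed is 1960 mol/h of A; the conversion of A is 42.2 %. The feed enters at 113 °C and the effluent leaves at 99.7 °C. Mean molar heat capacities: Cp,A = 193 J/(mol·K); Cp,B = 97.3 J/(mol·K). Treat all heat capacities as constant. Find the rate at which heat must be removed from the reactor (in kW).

Extent of reaction ξ = 0.422 × 1960 = 827.12 mol/h
Reaction term: ξ·ΔH°_rxn = 827.12 × -45.1 = -37303 kJ/h
Sensible, feed 113→25 °C: -33289 kJ/h
Outlet flows (mol/h): A 1132.9, B 1654.2
Sensible, products 25→99.7 °C: 28356 kJ/h
Q = ΔH = -42235 kJ/h = -11.732 kW
Heat removed = 11.732 kW

Q_out = 11.7 kW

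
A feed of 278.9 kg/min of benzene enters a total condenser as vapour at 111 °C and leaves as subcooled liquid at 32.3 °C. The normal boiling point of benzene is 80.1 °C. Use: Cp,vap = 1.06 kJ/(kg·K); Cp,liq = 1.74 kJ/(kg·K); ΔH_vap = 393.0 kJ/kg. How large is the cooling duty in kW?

vapour 111→80.1 °C: -32.754 kJ/kg
condensation at 80.1 °C: -393 kJ/kg
liquid 80.1→32.3 °C: -83.172 kJ/kg
Δh = -32.754 + -393 + -83.172 = -508.93 kJ/kg
Q = ṁ·Δh = 278.9 kg/min × -508.93 kJ/kg = -141940 kJ/min
|Q| = 2365.7 kW

Q_c = 2370 kW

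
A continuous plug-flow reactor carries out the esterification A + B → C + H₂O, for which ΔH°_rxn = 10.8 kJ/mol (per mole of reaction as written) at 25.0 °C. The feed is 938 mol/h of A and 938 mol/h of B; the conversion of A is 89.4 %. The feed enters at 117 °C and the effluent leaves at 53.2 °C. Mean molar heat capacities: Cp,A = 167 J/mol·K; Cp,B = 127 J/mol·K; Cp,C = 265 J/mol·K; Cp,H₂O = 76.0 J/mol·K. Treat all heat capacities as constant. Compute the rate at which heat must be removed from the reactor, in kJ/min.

Q_out = 124 kJ/min

Extent of reaction ξ = 0.894 × 938 = 838.57 mol/h
Reaction term: ξ·ΔH°_rxn = 838.57 × 10.8 = 9056.6 kJ/h
Sensible, feed 117→25 °C: -25371 kJ/h
Outlet flows (mol/h): A 99.428, B 99.428, C 838.57, H₂O 838.57
Sensible, products 25→53.2 °C: 8888.2 kJ/h
Q = ΔH = -7426.2 kJ/h = -2.0628 kW
Heat removed = 123.77 kJ/min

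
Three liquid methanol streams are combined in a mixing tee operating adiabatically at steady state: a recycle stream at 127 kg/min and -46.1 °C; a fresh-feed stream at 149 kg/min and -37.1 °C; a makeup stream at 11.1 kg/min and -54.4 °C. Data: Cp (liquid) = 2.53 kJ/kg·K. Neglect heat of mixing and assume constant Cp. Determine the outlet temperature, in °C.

Adiabatic, steady state ⇒ Σ ṁᵢCp,ᵢ(T_out − Tᵢ) = 0
T_out = Σ ṁᵢCp,ᵢTᵢ / Σ ṁᵢCp,ᵢ
      = -30326 / 726.36 = -41.75 °C

T_out = -41.8 °C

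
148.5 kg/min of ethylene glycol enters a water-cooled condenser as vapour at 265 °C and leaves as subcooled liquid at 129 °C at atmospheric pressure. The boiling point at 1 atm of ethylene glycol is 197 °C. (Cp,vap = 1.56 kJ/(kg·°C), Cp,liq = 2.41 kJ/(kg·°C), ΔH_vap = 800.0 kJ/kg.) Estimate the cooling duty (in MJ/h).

vapour 265→197 °C: -106.08 kJ/kg
condensation at 197 °C: -800 kJ/kg
liquid 197→129 °C: -163.88 kJ/kg
Δh = -106.08 + -800 + -163.88 = -1070 kJ/kg
Q = ṁ·Δh = 148.5 kg/min × -1070 kJ/kg = -158890 kJ/min
|Q| = 2648.2 kW = 9533.3 MJ/h

Q_c = 9530 MJ/h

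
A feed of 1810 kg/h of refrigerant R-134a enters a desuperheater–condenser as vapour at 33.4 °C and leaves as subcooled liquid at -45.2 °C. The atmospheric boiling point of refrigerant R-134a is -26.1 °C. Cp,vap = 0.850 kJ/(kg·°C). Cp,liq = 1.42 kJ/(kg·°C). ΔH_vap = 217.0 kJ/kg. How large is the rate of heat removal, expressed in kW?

vapour 33.4→-26.1 °C: -50.575 kJ/kg
condensation at -26.1 °C: -217 kJ/kg
liquid -26.1→-45.2 °C: -27.122 kJ/kg
Δh = -50.575 + -217 + -27.122 = -294.7 kJ/kg
Q = ṁ·Δh = 1810 kg/h × -294.7 kJ/kg = -533400 kJ/h
|Q| = 148.17 kW

Q_c = 148 kW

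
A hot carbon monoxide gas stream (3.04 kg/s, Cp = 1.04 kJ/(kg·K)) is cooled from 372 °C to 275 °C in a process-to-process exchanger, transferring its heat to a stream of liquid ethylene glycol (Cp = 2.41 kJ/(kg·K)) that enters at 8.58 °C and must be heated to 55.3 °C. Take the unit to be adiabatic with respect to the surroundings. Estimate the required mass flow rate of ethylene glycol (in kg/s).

ṁ_c = 2.72 kg/s

Heat released by hot stream: Q = 3.04 × 1.04 × (372 − 275) = 306.68 kJ/s
Energy balance on cold side (adiabatic exchanger): Q = ṁ_c·Cp_c·(T_c,out − T_c,in)
ṁ_c = 306.68 / [2.41 × (55.3 − 8.58)] = 2.7237 kg/s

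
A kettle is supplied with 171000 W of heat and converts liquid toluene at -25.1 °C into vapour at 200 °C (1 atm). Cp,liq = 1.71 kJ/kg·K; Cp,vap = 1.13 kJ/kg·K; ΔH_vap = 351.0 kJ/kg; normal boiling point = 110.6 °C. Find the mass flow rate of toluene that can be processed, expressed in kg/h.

Δh = 1.71×(110.6−-25.1) + 351.0 + 1.13×(200−110.6) = 684.07 kJ/kg
Q = 171000 W = 171 kJ/s = 615600 kJ/h
ṁ = Q/Δh = 615600 / 684.07 = 899.91 kg/h

ṁ = 900 kg/h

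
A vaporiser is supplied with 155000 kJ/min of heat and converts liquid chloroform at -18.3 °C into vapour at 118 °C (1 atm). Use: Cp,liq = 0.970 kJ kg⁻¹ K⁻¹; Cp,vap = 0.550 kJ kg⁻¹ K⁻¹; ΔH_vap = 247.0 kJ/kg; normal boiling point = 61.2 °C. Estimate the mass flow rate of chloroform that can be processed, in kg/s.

Δh = 0.970×(61.2−-18.3) + 247.0 + 0.550×(118−61.2) = 355.36 kJ/kg
Q = 155000 kJ/min = 2583.3 kJ/s = 2583.3 kJ/s
ṁ = Q/Δh = 2583.3 / 355.36 = 7.2697 kg/s

ṁ = 7.27 kg/s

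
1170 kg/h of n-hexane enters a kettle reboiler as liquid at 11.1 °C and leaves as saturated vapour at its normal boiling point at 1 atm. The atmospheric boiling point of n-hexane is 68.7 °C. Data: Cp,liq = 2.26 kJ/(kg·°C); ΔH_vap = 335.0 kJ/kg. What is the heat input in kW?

liquid 11.1→68.7 °C: 130.18 kJ/kg
vaporisation at 68.7 °C: 335 kJ/kg
Δh = 130.18 + 335 = 465.18 kJ/kg
Q = ṁ·Δh = 1170 kg/h × 465.18 kJ/kg = 544260 kJ/h
|Q| = 151.18 kW

Q = 151 kW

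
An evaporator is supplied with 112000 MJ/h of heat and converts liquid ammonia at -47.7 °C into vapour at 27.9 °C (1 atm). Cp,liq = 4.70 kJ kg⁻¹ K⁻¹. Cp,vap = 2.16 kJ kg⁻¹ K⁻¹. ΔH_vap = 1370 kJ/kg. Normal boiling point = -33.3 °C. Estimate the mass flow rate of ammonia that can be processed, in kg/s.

Δh = 4.70×(-33.3−-47.7) + 1370 + 2.16×(27.9−-33.3) = 1569.9 kJ/kg
Q = 112000 MJ/h = 31111 kJ/s = 31111 kJ/s
ṁ = Q/Δh = 31111 / 1569.9 = 19.818 kg/s

ṁ = 19.8 kg/s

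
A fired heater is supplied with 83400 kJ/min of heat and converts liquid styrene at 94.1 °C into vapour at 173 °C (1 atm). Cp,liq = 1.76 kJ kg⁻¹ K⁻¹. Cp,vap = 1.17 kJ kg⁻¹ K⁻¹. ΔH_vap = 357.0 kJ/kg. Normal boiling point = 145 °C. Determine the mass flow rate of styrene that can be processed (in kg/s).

ṁ = 2.90 kg/s

Δh = 1.76×(145−94.1) + 357.0 + 1.17×(173−145) = 479.34 kJ/kg
Q = 83400 kJ/min = 1390 kJ/s = 1390 kJ/s
ṁ = Q/Δh = 1390 / 479.34 = 2.8998 kg/s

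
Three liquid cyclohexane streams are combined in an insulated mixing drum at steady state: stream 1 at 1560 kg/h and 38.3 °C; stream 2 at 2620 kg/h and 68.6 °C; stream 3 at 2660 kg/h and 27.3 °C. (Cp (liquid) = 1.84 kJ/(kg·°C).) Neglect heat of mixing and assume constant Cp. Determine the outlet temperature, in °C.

Energy balance with Q = 0: Σ ṁᵢCp,ᵢ(T_out − Tᵢ) = 0
Σ ṁᵢCp,ᵢTᵢ = 1560×1.84×38.3 + 2620×1.84×68.6 + 2660×1.84×27.3 = 574260
Σ ṁᵢCp,ᵢ = 1560×1.84 + 2620×1.84 + 2660×1.84 = 12586
T_out = 574260 / 12586 = 45.628 °C

T_out = 45.6 °C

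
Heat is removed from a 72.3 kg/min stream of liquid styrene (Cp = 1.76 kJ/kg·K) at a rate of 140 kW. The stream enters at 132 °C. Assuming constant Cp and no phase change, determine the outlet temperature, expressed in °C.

Q = 140 kW = 8400 kJ/min
ΔT = Q/(ṁ·Cp) = 8400/(72.3×1.76) = 66.013 K
T_out = 132 − 66.013 = 65.987 °C

T_out = 66.0 °C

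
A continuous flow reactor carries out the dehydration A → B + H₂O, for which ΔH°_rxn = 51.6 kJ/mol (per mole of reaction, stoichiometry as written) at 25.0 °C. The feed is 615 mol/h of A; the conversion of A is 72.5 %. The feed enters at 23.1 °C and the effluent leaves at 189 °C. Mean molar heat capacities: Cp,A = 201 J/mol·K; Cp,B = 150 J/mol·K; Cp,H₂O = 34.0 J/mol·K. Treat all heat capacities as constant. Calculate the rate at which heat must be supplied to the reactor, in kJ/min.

Extent of reaction ξ = 0.725 × 615 = 445.88 mol/h
Reaction term: ξ·ΔH°_rxn = 445.88 × 51.6 = 23007 kJ/h
Sensible, feed 23.1→25 °C: 234.87 kJ/h
Outlet flows (mol/h): A 169.12, B 445.88, H₂O 445.88
Sensible, products 25→189 °C: 19030 kJ/h
Q = ΔH = 42272 kJ/h = 11.742 kW
Heat supplied = 704.53 kJ/min

Q_in = 705 kJ/min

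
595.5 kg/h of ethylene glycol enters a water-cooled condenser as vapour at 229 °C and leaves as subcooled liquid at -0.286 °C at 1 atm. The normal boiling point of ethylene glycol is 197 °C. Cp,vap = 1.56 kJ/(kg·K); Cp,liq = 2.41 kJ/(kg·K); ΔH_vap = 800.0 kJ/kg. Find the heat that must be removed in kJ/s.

vapour 229→197 °C: -49.92 kJ/kg
condensation at 197 °C: -800 kJ/kg
liquid 197→-0.286 °C: -475.46 kJ/kg
Δh = -49.92 + -800 + -475.46 = -1325.4 kJ/kg
Q = ṁ·Δh = 595.5 kg/h × -1325.4 kJ/kg = -789260 kJ/h
|Q| = 219.24 kW

Q_c = 219 kJ/s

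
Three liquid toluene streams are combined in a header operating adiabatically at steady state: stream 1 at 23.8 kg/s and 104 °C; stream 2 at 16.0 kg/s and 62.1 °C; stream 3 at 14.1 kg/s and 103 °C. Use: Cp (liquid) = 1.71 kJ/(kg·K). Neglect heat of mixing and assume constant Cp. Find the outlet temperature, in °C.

Adiabatic, steady state ⇒ Σ ṁᵢCp,ᵢ(T_out − Tᵢ) = 0
T_out = Σ ṁᵢCp,ᵢTᵢ / Σ ṁᵢCp,ᵢ
      = 8415.1 / 92.169 = 91.301 °C

T_out = 91.3 °C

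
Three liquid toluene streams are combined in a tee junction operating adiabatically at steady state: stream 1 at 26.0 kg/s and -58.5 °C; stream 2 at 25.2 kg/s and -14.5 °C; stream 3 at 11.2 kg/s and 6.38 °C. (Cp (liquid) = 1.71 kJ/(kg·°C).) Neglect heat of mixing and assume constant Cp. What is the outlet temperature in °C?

T_out = -29.1 °C

Adiabatic, steady state ⇒ Σ ṁᵢCp,ᵢ(T_out − Tᵢ) = 0
Σ ṁᵢCp,ᵢTᵢ = 26.0×1.71×-58.5 + 25.2×1.71×-14.5 + 11.2×1.71×6.38 = -3103.6
Σ ṁᵢCp,ᵢ = 26.0×1.71 + 25.2×1.71 + 11.2×1.71 = 106.7
T_out = -3103.6 / 106.7 = -29.086 °C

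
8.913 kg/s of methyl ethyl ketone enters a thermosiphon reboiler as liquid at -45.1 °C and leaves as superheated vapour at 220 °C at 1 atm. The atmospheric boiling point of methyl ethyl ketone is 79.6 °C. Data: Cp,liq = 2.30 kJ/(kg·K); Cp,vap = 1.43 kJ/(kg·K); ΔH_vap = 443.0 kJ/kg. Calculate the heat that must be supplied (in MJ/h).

Q = 29900 MJ/h

liquid -45.1→79.6 °C: 286.81 kJ/kg
vaporisation at 79.6 °C: 443 kJ/kg
vapour 79.6→220 °C: 200.77 kJ/kg
Δh = 286.81 + 443 + 200.77 = 930.58 kJ/kg
Q = ṁ·Δh = 8.913 kg/s × 930.58 kJ/kg = 8294.3 kJ/s
|Q| = 8294.3 kW = 29859 MJ/h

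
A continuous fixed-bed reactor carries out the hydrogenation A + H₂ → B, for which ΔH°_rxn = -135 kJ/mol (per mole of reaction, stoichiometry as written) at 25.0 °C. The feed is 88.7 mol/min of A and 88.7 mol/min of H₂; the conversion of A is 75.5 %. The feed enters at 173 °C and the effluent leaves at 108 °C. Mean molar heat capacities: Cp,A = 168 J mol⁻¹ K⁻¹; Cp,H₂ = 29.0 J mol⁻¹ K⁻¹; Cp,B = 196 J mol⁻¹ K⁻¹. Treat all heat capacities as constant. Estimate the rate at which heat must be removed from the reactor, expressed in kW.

Q_out = 170 kW

Extent of reaction ξ = 0.755 × 88.7 = 66.969 mol/min
Reaction term: ξ·ΔH°_rxn = 66.969 × -135 = -9040.7 kJ/min
Sensible, feed 173→25 °C: -2586.1 kJ/min
Outlet flows (mol/min): A 21.731, H₂ 21.731, B 66.969
Sensible, products 25→108 °C: 1444.8 kJ/min
Q = ΔH = -10182 kJ/min = -169.7 kW
Heat removed = 169.7 kW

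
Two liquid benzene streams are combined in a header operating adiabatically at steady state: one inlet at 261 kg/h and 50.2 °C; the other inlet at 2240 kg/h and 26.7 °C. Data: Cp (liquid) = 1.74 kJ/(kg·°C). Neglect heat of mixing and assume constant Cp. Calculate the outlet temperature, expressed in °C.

Energy balance with Q = 0: Σ ṁᵢCp,ᵢ(T_out − Tᵢ) = 0
Σ ṁᵢCp,ᵢTᵢ = 261×1.74×50.2 + 2240×1.74×26.7 = 126860
Σ ṁᵢCp,ᵢ = 261×1.74 + 2240×1.74 = 4351.7
T_out = 126860 / 4351.7 = 29.152 °C

T_out = 29.2 °C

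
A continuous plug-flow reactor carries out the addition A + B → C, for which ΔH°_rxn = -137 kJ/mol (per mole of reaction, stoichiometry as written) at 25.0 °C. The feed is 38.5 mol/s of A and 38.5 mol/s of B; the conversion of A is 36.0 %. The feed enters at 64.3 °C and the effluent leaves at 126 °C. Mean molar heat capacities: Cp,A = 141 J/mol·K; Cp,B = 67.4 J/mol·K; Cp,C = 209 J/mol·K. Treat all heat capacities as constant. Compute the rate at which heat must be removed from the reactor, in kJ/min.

Extent of reaction ξ = 0.360 × 38.5 = 13.86 mol/s
Reaction term: ξ·ΔH°_rxn = 13.86 × -137 = -1898.8 kJ/s
Sensible, feed 64.3→25 °C: -315.32 kJ/s
Outlet flows (mol/s): A 24.64, B 24.64, C 13.86
Sensible, products 25→126 °C: 811.2 kJ/s
Q = ΔH = -1402.9 kJ/s = -1402.9 kW
Heat removed = 84176 kJ/min

Q_out = 84200 kJ/min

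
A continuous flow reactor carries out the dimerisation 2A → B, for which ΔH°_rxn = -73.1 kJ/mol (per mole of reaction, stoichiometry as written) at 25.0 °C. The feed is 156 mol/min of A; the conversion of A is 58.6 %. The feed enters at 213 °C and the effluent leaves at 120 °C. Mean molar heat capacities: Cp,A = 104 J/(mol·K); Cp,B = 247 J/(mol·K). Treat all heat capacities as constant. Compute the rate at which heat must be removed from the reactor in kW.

Extent of reaction ξ = 0.586 × 156 / 2 = 45.708 mol/min
Reaction term: ξ·ΔH°_rxn = 45.708 × -73.1 = -3341.3 kJ/min
Sensible, feed 213→25 °C: -3050.1 kJ/min
Outlet flows (mol/min): A 64.584, B 45.708
Sensible, products 25→120 °C: 1710.6 kJ/min
Q = ΔH = -4680.7 kJ/min = -78.012 kW
Heat removed = 78.012 kW

Q_out = 78.0 kW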